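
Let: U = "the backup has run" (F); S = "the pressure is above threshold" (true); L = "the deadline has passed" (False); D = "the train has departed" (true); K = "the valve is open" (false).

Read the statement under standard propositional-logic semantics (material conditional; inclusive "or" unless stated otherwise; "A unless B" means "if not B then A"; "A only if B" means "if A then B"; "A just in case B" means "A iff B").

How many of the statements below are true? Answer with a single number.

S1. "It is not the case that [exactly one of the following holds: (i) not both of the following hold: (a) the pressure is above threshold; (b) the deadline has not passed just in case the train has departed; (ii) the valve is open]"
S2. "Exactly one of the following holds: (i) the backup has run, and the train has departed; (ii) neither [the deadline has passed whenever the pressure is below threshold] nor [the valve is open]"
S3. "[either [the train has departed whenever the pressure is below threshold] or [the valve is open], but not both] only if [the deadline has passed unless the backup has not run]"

2

S1: Formalization: not ((S nand (not L iff D)) xor K)

not L = not False = True
not L iff D = True iff True = True
S nand (not L iff D) = True nand True = False
(S nand (not L iff D)) xor K = False xor False = False
not ((S nand (not L iff D)) xor K) = not False = True
So S1 is true.

S2: Parsed as (U and D) xor ((not S -> L) nor K)

U and D = False and True = False
not S = not True = False
not S -> L = False -> False = True
(not S -> L) nor K = True nor False = False
(U and D) xor ((not S -> L) nor K) = False xor False = False
Thus S2 is false.

S3: This is ((not S -> D) xor K) -> (L or not U).

not S = not True = False
not S -> D = False -> True = True
(not S -> D) xor K = True xor False = True
not U = not False = True
L or not U = False or True = True
((not S -> D) xor K) -> (L or not U) = True -> True = True
Thus S3 is true.

True statements: 2.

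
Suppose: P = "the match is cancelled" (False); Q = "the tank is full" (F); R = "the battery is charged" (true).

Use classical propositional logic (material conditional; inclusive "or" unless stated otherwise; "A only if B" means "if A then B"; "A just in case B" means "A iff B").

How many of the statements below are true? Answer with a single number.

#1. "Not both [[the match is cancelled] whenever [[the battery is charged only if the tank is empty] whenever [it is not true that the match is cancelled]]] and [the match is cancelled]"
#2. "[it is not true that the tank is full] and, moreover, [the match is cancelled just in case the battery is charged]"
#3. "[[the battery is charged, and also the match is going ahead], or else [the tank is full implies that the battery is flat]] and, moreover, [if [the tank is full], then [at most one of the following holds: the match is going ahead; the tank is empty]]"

#1: Formalization: ((~P -> (R -> ~Q)) -> P) nand P

~P = ~F = T
~Q = ~F = T
R -> ~Q = T -> T = T
~P -> (R -> ~Q) = T -> T = T
(~P -> (R -> ~Q)) -> P = T -> F = F
((~P -> (R -> ~Q)) -> P) nand P = F nand F = T
So #1 is true.

#2: Formalization: ~Q & (P <-> R)

~Q = ~F = T
P <-> R = F <-> T = F
~Q & (P <-> R) = T & F = F
Thus #2 is false.

#3: Parsed as ((R & ~P) | (Q -> ~R)) & (Q -> (~P nand ~Q))

~P = ~F = T
R & ~P = T & T = T
~R = ~T = F
Q -> ~R = F -> F = T
(R & ~P) | (Q -> ~R) = T | T = T
~P = ~F = T
~Q = ~F = T
~P nand ~Q = T nand T = F
Q -> (~P nand ~Q) = F -> F = T
((R & ~P) | (Q -> ~R)) & (Q -> (~P nand ~Q)) = T & T = T
So #3 is true.

True statements: 2 (#1, #3).

2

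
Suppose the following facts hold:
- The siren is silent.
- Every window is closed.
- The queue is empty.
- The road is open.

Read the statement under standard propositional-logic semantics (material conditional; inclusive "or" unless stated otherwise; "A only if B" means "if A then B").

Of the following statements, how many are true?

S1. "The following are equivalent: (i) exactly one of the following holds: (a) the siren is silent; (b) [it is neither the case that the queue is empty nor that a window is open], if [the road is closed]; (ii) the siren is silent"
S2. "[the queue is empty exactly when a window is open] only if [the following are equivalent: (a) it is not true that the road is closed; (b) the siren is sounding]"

1

Let P = "the siren is sounding" (F), S = "the road is closed" (F), R = "the queue is empty" (T), Q = "a window is open" (F).

S1: Formalization: (~P xor (S -> (R nor Q))) <-> ~P

~P = ~F = T
R nor Q = T nor F = F
S -> (R nor Q) = F -> F = T
~P xor (S -> (R nor Q)) = T xor T = F
~P = ~F = T
(~P xor (S -> (R nor Q))) <-> ~P = F <-> T = F
Hence S1 is false.

S2: Formalization: (R <-> Q) -> (~S <-> P)

R <-> Q = T <-> F = F
~S = ~F = T
~S <-> P = T <-> F = F
(R <-> Q) -> (~S <-> P) = F -> F = T
So S2 is true.

1 of the 2 statements is true (S2).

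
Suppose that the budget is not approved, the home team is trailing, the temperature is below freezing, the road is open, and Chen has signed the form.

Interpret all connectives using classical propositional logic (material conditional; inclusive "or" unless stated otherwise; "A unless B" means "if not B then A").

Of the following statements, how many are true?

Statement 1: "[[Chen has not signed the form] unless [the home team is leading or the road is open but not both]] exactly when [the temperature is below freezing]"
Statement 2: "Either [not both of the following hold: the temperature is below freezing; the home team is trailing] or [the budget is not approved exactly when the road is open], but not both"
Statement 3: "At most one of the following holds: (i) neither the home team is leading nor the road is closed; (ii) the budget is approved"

Let G = "Chen has signed the form" (True), W = "the home team is leading" (False), R = "the road is closed" (False), U = "the temperature is below freezing" (True), Q = "the budget is approved" (False).

Statement 1: In symbols: (not G or (W xor not R)) iff U

not G = not True = False
not R = not False = True
W xor not R = False xor True = True
not G or (W xor not R) = False or True = True
(not G or (W xor not R)) iff U = True iff True = True
Thus Statement 1 is true.

Statement 2: This is (U nand not W) xor (not Q iff not R).

not W = not False = True
U nand not W = True nand True = False
not Q = not False = True
not R = not False = True
not Q iff not R = True iff True = True
(U nand not W) xor (not Q iff not R) = False xor True = True
Hence Statement 2 is true.

Statement 3: In symbols: (W nor R) nand Q

W nor R = False nor False = True
(W nor R) nand Q = True nand False = True
Hence Statement 3 is true.

3 of the 3 statements are true (Statement 1, Statement 2, Statement 3).

3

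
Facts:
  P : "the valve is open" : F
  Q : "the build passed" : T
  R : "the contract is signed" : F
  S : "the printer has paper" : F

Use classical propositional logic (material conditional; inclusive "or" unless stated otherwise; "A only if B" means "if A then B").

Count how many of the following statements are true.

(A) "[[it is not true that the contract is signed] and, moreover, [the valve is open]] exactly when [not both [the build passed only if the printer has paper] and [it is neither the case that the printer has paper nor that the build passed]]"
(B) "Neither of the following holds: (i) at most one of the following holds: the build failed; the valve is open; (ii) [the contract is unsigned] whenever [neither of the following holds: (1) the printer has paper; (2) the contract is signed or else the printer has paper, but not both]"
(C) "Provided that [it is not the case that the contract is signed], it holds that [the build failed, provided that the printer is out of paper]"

0

(A): Formalization: (~R & P) <-> ((Q -> S) nand (S nor Q))

~R = ~F = T
~R & P = T & F = F
Q -> S = T -> F = F
S nor Q = F nor T = F
(Q -> S) nand (S nor Q) = F nand F = T
(~R & P) <-> ((Q -> S) nand (S nor Q)) = F <-> T = F
So (A) is false.

(B): Parsed as (~Q nand P) nor ((S nor (R xor S)) -> ~R)

~Q = ~T = F
~Q nand P = F nand F = T
R xor S = F xor F = F
S nor (R xor S) = F nor F = T
~R = ~F = T
(S nor (R xor S)) -> ~R = T -> T = T
(~Q nand P) nor ((S nor (R xor S)) -> ~R) = T nor T = F
So (B) is false.

(C): In symbols: ~R -> (~S -> ~Q)

~R = ~F = T
~S = ~F = T
~Q = ~T = F
~S -> ~Q = T -> F = F
~R -> (~S -> ~Q) = T -> F = F
So (C) is false.

True statements: 0 (none).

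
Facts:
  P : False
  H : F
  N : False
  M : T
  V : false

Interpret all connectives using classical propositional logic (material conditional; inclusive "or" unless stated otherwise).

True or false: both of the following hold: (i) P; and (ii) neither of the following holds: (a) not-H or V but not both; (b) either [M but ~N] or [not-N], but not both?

Values: P=F, H=F, V=F, M=T, N=F.
Formalization: P & ((~H xor V) nor ((M & ~N) xor ~N))

~H = ~F = T
~H xor V = T xor F = T
~N = ~F = T
M & ~N = T & T = T
~N = ~F = T
(M & ~N) xor ~N = T xor T = F
(~H xor V) nor ((M & ~N) xor ~N) = T nor F = F
P & ((~H xor V) nor ((M & ~N) xor ~N)) = F & F = F

false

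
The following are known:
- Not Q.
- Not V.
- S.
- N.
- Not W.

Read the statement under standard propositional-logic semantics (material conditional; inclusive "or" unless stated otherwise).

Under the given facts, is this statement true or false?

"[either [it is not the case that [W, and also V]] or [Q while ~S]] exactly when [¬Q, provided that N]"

Parsed as (~(W & V) | (Q & ~S)) <-> (N -> ~Q)

W & V = F & F = F
~(W & V) = ~F = T
~S = ~T = F
Q & ~S = F & F = F
~(W & V) | (Q & ~S) = T | F = T
~Q = ~F = T
N -> ~Q = T -> T = T
(~(W & V) | (Q & ~S)) <-> (N -> ~Q) = T <-> T = T

True.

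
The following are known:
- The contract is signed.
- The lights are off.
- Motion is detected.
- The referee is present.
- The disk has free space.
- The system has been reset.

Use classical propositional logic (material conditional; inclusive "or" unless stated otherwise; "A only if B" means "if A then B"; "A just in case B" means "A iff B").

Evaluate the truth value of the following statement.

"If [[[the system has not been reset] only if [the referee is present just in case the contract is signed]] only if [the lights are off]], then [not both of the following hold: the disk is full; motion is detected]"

Let V = "the system has been reset" (T), S = "the referee is present" (T), P = "the contract is signed" (T), Q = "the lights are on" (F), U = "the disk is full" (F), R = "motion is detected" (T).
Parsed as ((~V -> (S <-> P)) -> ~Q) -> (U nand R)

~V = ~T = F
S <-> P = T <-> T = T
~V -> (S <-> P) = F -> T = T
~Q = ~F = T
(~V -> (S <-> P)) -> ~Q = T -> T = T
U nand R = F nand T = T
((~V -> (S <-> P)) -> ~Q) -> (U nand R) = T -> T = T

The statement is true.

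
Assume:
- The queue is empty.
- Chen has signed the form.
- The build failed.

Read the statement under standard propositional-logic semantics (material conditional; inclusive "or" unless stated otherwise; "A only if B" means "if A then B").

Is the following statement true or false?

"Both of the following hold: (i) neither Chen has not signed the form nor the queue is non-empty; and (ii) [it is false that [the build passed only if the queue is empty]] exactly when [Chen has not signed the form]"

Let K = "Chen has signed the form" (True), D = "the queue is empty" (True), R = "the build passed" (False).
Parsed as (not K nor not D) and (not (R -> D) iff not K)

not K = not True = False
not D = not True = False
not K nor not D = False nor False = True
R -> D = False -> True = True
not (R -> D) = not True = False
not K = not True = False
not (R -> D) iff not K = False iff False = True
(not K nor not D) and (not (R -> D) iff not K) = True and True = True

The statement is true.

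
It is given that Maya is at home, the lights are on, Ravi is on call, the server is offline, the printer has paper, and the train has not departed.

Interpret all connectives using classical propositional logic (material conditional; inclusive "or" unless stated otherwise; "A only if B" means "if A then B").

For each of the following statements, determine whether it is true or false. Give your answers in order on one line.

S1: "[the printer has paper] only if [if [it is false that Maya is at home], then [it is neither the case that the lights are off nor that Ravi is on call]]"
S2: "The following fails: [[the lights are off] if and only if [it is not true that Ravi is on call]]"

S1 T; S2 F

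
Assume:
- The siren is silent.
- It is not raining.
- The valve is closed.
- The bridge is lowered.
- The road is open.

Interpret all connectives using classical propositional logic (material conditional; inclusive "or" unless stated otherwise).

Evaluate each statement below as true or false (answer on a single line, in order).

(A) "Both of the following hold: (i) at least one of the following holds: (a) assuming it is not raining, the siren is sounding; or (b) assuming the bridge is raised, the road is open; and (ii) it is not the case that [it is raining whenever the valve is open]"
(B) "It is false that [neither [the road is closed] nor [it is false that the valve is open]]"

Let Q = "it is raining" (F), P = "the siren is sounding" (F), S = "the bridge is raised" (F), U = "the road is closed" (F), R = "the valve is open" (F).

(A): This is ((~Q -> P) | (S -> ~U)) & ~(R -> Q).

~Q = ~F = T
~Q -> P = T -> F = F
~U = ~F = T
S -> ~U = F -> T = T
(~Q -> P) | (S -> ~U) = F | T = T
R -> Q = F -> F = T
~(R -> Q) = ~T = F
((~Q -> P) | (S -> ~U)) & ~(R -> Q) = T & F = F
Thus (A) is false.

(B): This is ~(U nor ~R).

~R = ~F = T
U nor ~R = F nor T = F
~(U nor ~R) = ~F = T
Hence (B) is true.

(A) False, (B) True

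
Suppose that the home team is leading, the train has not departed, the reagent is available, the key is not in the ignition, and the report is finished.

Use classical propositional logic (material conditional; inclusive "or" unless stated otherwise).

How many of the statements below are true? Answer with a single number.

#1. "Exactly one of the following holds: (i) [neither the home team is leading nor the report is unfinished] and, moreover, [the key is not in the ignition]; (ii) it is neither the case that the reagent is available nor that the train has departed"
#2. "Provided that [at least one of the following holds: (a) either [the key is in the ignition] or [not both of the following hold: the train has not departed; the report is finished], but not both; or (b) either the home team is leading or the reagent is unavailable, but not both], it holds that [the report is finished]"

Let N = "the home team is leading" (True), K = "the report is finished" (True), Q = "the key is in the ignition" (False), L = "the reagent is available" (True), M = "the train has departed" (False).

#1: Parsed as ((N nor not K) and not Q) xor (L nor M)

not K = not True = False
N nor not K = True nor False = False
not Q = not False = True
(N nor not K) and not Q = False and True = False
L nor M = True nor False = False
((N nor not K) and not Q) xor (L nor M) = False xor False = False
Hence #1 is false.

#2: This is ((Q xor (not M nand K)) or (N xor not L)) -> K.

not M = not False = True
not M nand K = True nand True = False
Q xor (not M nand K) = False xor False = False
not L = not True = False
N xor not L = True xor False = True
(Q xor (not M nand K)) or (N xor not L) = False or True = True
((Q xor (not M nand K)) or (N xor not L)) -> K = True -> True = True
So #2 is true.

1 of the 2 statements is true (#2).

1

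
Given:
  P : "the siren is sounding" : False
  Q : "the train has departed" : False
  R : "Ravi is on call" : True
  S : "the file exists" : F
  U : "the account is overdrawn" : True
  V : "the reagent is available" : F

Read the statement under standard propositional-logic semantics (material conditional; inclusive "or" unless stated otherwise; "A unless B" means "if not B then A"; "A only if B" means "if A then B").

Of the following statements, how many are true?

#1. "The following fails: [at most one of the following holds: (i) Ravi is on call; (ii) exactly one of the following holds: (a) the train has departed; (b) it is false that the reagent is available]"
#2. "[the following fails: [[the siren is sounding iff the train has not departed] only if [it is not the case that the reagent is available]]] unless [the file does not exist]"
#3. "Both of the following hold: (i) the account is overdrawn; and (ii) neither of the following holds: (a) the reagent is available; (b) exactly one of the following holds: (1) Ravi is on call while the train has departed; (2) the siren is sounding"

3

#1: Formalization: ~(R nand (Q xor ~V))

~V = ~F = T
Q xor ~V = F xor T = T
R nand (Q xor ~V) = T nand T = F
~(R nand (Q xor ~V)) = ~F = T
Hence #1 is true.

#2: Formalization: ~((P <-> ~Q) -> ~V) | ~S

~Q = ~F = T
P <-> ~Q = F <-> T = F
~V = ~F = T
(P <-> ~Q) -> ~V = F -> T = T
~((P <-> ~Q) -> ~V) = ~T = F
~S = ~F = T
~((P <-> ~Q) -> ~V) | ~S = F | T = T
Thus #2 is true.

#3: In symbols: U & (V nor ((R & Q) xor P))

R & Q = T & F = F
(R & Q) xor P = F xor F = F
V nor ((R & Q) xor P) = F nor F = T
U & (V nor ((R & Q) xor P)) = T & T = T
So #3 is true.

True statements: 3 (#1, #2, #3).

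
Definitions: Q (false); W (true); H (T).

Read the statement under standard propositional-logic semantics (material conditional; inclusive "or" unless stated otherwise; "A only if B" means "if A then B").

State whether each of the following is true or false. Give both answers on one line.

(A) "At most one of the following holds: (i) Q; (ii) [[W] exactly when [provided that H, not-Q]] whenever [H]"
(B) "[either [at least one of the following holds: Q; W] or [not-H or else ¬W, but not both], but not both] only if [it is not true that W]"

(A) T; (B) F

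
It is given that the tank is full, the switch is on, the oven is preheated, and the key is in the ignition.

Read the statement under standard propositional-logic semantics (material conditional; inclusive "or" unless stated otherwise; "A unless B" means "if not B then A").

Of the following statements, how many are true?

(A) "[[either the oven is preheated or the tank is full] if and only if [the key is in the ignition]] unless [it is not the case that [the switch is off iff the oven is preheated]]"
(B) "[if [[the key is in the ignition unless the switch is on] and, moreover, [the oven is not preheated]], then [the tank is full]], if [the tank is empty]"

Let R = "the oven is preheated" (T), P = "the tank is full" (T), S = "the key is in the ignition" (T), Q = "the switch is on" (T).

(A): Parsed as ((R | P) <-> S) | ~(~Q <-> R)

R | P = T | T = T
(R | P) <-> S = T <-> T = T
~Q = ~T = F
~Q <-> R = F <-> T = F
~(~Q <-> R) = ~F = T
((R | P) <-> S) | ~(~Q <-> R) = T | T = T
So (A) is true.

(B): In symbols: ~P -> (((S | Q) & ~R) -> P)

~P = ~T = F
S | Q = T | T = T
~R = ~T = F
(S | Q) & ~R = T & F = F
((S | Q) & ~R) -> P = F -> T = T
~P -> (((S | Q) & ~R) -> P) = F -> T = T
So (B) is true.

2 of the 2 statements are true.

2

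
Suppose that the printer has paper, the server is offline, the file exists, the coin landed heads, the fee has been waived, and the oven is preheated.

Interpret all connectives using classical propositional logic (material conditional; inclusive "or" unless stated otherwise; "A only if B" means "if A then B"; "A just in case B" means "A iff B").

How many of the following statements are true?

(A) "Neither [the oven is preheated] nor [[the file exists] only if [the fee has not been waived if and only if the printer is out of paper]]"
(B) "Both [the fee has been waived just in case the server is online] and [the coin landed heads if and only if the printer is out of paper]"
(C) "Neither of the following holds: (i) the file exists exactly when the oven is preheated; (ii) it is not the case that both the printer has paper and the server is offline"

0

Let R = "the oven is preheated" (True), N = "the file exists" (True), W = "the fee has been waived" (True), P = "the printer has paper" (True), V = "the server is online" (False), K = "the coin landed heads" (True).

(A): Parsed as R nor (N -> (not W iff not P))

not W = not True = False
not P = not True = False
not W iff not P = False iff False = True
N -> (not W iff not P) = True -> True = True
R nor (N -> (not W iff not P)) = True nor True = False
Hence (A) is false.

(B): Parsed as (W iff V) and (K iff not P)

W iff V = True iff False = False
not P = not True = False
K iff not P = True iff False = False
(W iff V) and (K iff not P) = False and False = False
Hence (B) is false.

(C): In symbols: (N iff R) nor (P nand not V)

N iff R = True iff True = True
not V = not False = True
P nand not V = True nand True = False
(N iff R) nor (P nand not V) = True nor False = False
Thus (C) is false.

0 of the 3 statements are true (none).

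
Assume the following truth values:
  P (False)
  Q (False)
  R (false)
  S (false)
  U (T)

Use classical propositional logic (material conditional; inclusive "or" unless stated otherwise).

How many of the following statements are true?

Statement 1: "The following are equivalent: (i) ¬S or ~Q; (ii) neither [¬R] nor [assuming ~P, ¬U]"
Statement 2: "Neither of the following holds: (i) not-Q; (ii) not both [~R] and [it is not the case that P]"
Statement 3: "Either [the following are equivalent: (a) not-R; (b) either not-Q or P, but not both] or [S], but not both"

1

Statement 1: In symbols: (~S | ~Q) <-> (~R nor (~P -> ~U))

~S = ~F = T
~Q = ~F = T
~S | ~Q = T | T = T
~R = ~F = T
~P = ~F = T
~U = ~T = F
~P -> ~U = T -> F = F
~R nor (~P -> ~U) = T nor F = F
(~S | ~Q) <-> (~R nor (~P -> ~U)) = T <-> F = F
Hence Statement 1 is false.

Statement 2: Parsed as ~Q nor (~R nand ~P)

~Q = ~F = T
~R = ~F = T
~P = ~F = T
~R nand ~P = T nand T = F
~Q nor (~R nand ~P) = T nor F = F
Thus Statement 2 is false.

Statement 3: In symbols: (~R <-> (~Q xor P)) xor S

~R = ~F = T
~Q = ~F = T
~Q xor P = T xor F = T
~R <-> (~Q xor P) = T <-> T = T
(~R <-> (~Q xor P)) xor S = T xor F = T
Thus Statement 3 is true.

True statements: 1 (Statement 3).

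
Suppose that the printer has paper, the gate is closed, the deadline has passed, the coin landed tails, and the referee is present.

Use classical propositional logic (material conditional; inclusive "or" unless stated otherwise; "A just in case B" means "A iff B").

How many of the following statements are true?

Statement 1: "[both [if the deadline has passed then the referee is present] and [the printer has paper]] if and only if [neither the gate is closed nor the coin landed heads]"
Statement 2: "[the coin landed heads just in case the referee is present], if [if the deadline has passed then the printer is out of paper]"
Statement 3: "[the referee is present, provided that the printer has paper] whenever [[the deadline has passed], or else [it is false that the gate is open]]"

Let R = "the deadline has passed" (True), U = "the referee is present" (True), P = "the printer has paper" (True), Q = "the gate is open" (False), S = "the coin landed heads" (False).

Statement 1: Parsed as ((R -> U) and P) iff (not Q nor S)

R -> U = True -> True = True
(R -> U) and P = True and True = True
not Q = not False = True
not Q nor S = True nor False = False
((R -> U) and P) iff (not Q nor S) = True iff False = False
So Statement 1 is false.

Statement 2: Parsed as (R -> not P) -> (S iff U)

not P = not True = False
R -> not P = True -> False = False
S iff U = False iff True = False
(R -> not P) -> (S iff U) = False -> False = True
Thus Statement 2 is true.

Statement 3: This is (R or not Q) -> (P -> U).

not Q = not False = True
R or not Q = True or True = True
P -> U = True -> True = True
(R or not Q) -> (P -> U) = True -> True = True
Thus Statement 3 is true.

2 of the 3 statements are true.

2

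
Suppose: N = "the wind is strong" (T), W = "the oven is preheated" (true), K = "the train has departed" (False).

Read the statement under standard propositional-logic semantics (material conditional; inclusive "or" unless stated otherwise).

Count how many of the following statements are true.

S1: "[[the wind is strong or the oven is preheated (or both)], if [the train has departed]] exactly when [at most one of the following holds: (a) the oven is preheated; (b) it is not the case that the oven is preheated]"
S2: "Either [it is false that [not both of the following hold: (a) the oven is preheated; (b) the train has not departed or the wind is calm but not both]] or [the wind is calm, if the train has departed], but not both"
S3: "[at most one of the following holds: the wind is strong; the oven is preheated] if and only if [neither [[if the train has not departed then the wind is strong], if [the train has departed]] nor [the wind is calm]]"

2

S1: In symbols: (K -> (N | W)) <-> (W nand ~W)

N | W = T | T = T
K -> (N | W) = F -> T = T
~W = ~T = F
W nand ~W = T nand F = T
(K -> (N | W)) <-> (W nand ~W) = T <-> T = T
Hence S1 is true.

S2: This is ~(W nand (~K xor ~N)) xor (K -> ~N).

~K = ~F = T
~N = ~T = F
~K xor ~N = T xor F = T
W nand (~K xor ~N) = T nand T = F
~(W nand (~K xor ~N)) = ~F = T
~N = ~T = F
K -> ~N = F -> F = T
~(W nand (~K xor ~N)) xor (K -> ~N) = T xor T = F
So S2 is false.

S3: This is (N nand W) <-> ((K -> (~K -> N)) nor ~N).

N nand W = T nand T = F
~K = ~F = T
~K -> N = T -> T = T
K -> (~K -> N) = F -> T = T
~N = ~T = F
(K -> (~K -> N)) nor ~N = T nor F = F
(N nand W) <-> ((K -> (~K -> N)) nor ~N) = F <-> F = T
Hence S3 is true.

True statements: 2 (S1, S3).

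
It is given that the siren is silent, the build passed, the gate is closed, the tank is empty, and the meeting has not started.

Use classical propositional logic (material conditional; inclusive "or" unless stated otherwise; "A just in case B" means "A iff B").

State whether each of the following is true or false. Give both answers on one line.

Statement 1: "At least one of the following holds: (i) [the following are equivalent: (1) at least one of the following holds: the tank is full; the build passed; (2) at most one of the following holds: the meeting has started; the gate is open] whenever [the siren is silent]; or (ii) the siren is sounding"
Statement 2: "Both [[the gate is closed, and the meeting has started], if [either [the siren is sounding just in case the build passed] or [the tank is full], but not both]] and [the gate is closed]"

Let P = "the siren is sounding" (F), S = "the tank is full" (F), Q = "the build passed" (T), U = "the meeting has started" (F), R = "the gate is open" (F).

Statement 1: This is (¬P → ((S ∨ Q) ↔ (U ↑ R))) ∨ P.

¬P = ¬F = T
S ∨ Q = F ∨ T = T
U ↑ R = F ↑ F = T
(S ∨ Q) ↔ (U ↑ R) = T ↔ T = T
¬P → ((S ∨ Q) ↔ (U ↑ R)) = T → T = T
(¬P → ((S ∨ Q) ↔ (U ↑ R))) ∨ P = T ∨ F = T
Thus Statement 1 is true.

Statement 2: In symbols: (((P ↔ Q) ⊕ S) → (¬R ∧ U)) ∧ ¬R

P ↔ Q = F ↔ T = F
(P ↔ Q) ⊕ S = F ⊕ F = F
¬R = ¬F = T
¬R ∧ U = T ∧ F = F
((P ↔ Q) ⊕ S) → (¬R ∧ U) = F → F = T
¬R = ¬F = T
(((P ↔ Q) ⊕ S) → (¬R ∧ U)) ∧ ¬R = T ∧ T = T
Thus Statement 2 is true.

Statement 1 True; Statement 2 True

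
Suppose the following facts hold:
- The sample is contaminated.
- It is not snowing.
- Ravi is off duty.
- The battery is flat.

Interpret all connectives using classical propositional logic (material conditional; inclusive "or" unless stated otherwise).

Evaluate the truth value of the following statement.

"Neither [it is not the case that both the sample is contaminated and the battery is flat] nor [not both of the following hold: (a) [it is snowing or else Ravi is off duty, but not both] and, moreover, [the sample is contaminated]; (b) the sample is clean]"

Let P = "the sample is contaminated" (T), R = "the battery is charged" (F), M = "it is snowing" (F), S = "Ravi is on call" (F).
This is (P nand ~R) nor (((M xor ~S) & P) nand ~P).

~R = ~F = T
P nand ~R = T nand T = F
~S = ~F = T
M xor ~S = F xor T = T
(M xor ~S) & P = T & T = T
~P = ~T = F
((M xor ~S) & P) nand ~P = T nand F = T
(P nand ~R) nor (((M xor ~S) & P) nand ~P) = F nor T = F

false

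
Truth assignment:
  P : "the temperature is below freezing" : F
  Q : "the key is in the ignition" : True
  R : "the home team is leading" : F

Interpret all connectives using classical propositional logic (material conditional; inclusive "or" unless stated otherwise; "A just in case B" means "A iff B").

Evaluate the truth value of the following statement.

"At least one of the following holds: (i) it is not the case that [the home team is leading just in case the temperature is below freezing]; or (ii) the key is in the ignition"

In symbols: not (R iff P) or Q

R iff P = False iff False = True
not (R iff P) = not True = False
not (R iff P) or Q = False or True = True

True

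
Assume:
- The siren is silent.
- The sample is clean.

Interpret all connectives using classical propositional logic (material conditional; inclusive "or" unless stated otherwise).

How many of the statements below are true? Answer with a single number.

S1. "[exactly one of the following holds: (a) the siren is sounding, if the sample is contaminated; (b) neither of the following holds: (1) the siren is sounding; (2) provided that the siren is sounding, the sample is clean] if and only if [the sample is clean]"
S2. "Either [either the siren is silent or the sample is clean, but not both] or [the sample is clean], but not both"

Let Q = "the sample is contaminated" (F), P = "the siren is sounding" (F).

S1: Formalization: ((Q -> P) xor (P nor (P -> ~Q))) <-> ~Q

Q -> P = F -> F = T
~Q = ~F = T
P -> ~Q = F -> T = T
P nor (P -> ~Q) = F nor T = F
(Q -> P) xor (P nor (P -> ~Q)) = T xor F = T
~Q = ~F = T
((Q -> P) xor (P nor (P -> ~Q))) <-> ~Q = T <-> T = T
So S1 is true.

S2: In symbols: (~P xor ~Q) xor ~Q

~P = ~F = T
~Q = ~F = T
~P xor ~Q = T xor T = F
~Q = ~F = T
(~P xor ~Q) xor ~Q = F xor T = T
So S2 is true.

True statements: 2 (S1, S2).

2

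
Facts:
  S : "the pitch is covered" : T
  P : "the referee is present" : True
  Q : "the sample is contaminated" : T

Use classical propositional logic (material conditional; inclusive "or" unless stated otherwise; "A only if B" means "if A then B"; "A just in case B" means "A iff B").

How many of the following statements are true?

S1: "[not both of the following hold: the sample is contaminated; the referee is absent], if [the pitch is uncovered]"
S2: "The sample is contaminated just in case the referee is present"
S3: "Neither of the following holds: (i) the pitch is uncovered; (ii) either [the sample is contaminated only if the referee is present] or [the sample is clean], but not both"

S1: Formalization: ~S -> (Q nand ~P)

~S = ~T = F
~P = ~T = F
Q nand ~P = T nand F = T
~S -> (Q nand ~P) = F -> T = T
Thus S1 is true.

S2: This is Q <-> P.

Q <-> P = T <-> T = T
Hence S2 is true.

S3: This is ~S nor ((Q -> P) xor ~Q).

~S = ~T = F
Q -> P = T -> T = T
~Q = ~T = F
(Q -> P) xor ~Q = T xor F = T
~S nor ((Q -> P) xor ~Q) = F nor T = F
Thus S3 is false.

2 of the 3 statements are true (S1, S2).

2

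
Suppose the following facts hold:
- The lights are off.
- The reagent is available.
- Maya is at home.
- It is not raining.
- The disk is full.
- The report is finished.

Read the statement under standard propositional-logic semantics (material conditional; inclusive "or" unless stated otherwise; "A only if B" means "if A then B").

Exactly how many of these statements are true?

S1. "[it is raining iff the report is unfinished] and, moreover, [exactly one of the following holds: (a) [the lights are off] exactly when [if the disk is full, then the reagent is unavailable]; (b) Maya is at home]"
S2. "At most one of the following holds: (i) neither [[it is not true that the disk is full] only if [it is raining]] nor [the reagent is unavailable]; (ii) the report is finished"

2

Let S = "it is raining" (F), V = "the report is finished" (T), P = "the lights are on" (F), U = "the disk is full" (T), Q = "the reagent is available" (T), R = "Maya is at home" (T).

S1: This is (S ↔ ¬V) ∧ ((¬P ↔ (U → ¬Q)) ⊕ R).

¬V = ¬T = F
S ↔ ¬V = F ↔ F = T
¬P = ¬F = T
¬Q = ¬T = F
U → ¬Q = T → F = F
¬P ↔ (U → ¬Q) = T ↔ F = F
(¬P ↔ (U → ¬Q)) ⊕ R = F ⊕ T = T
(S ↔ ¬V) ∧ ((¬P ↔ (U → ¬Q)) ⊕ R) = T ∧ T = T
So S1 is true.

S2: Formalization: ((¬U → S) ↓ ¬Q) ↑ V

¬U = ¬T = F
¬U → S = F → F = T
¬Q = ¬T = F
(¬U → S) ↓ ¬Q = T ↓ F = F
((¬U → S) ↓ ¬Q) ↑ V = F ↑ T = T
Hence S2 is true.

True statements: 2.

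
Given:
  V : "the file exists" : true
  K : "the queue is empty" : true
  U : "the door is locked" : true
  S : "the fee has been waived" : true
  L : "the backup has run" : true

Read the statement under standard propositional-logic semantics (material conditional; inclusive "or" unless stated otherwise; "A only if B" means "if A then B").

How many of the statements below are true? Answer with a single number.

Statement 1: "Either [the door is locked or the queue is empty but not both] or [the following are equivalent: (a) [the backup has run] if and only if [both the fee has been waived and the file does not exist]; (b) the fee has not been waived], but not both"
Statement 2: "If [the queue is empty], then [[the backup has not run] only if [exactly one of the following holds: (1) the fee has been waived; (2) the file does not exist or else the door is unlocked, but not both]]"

2

Statement 1: This is (U ⊕ K) ⊕ ((L ↔ (S ∧ ¬V)) ↔ ¬S).

U ⊕ K = T ⊕ T = F
¬V = ¬T = F
S ∧ ¬V = T ∧ F = F
L ↔ (S ∧ ¬V) = T ↔ F = F
¬S = ¬T = F
(L ↔ (S ∧ ¬V)) ↔ ¬S = F ↔ F = T
(U ⊕ K) ⊕ ((L ↔ (S ∧ ¬V)) ↔ ¬S) = F ⊕ T = T
So Statement 1 is true.

Statement 2: In symbols: K → (¬L → (S ⊕ (¬V ⊕ ¬U)))

¬L = ¬T = F
¬V = ¬T = F
¬U = ¬T = F
¬V ⊕ ¬U = F ⊕ F = F
S ⊕ (¬V ⊕ ¬U) = T ⊕ F = T
¬L → (S ⊕ (¬V ⊕ ¬U)) = F → T = T
K → (¬L → (S ⊕ (¬V ⊕ ¬U))) = T → T = T
So Statement 2 is true.

Count: 2.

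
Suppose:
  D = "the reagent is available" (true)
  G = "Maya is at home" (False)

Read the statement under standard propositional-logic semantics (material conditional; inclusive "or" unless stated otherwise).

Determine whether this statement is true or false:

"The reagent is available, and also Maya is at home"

This is D & G.

D & G = T & F = F

False.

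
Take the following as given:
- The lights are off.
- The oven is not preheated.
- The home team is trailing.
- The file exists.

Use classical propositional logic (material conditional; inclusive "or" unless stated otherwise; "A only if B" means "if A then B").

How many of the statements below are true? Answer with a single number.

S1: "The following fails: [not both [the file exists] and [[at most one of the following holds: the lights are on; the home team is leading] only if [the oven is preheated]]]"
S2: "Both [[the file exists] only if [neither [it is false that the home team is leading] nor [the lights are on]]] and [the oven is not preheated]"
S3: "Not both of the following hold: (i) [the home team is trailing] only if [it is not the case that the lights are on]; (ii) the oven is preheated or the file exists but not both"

0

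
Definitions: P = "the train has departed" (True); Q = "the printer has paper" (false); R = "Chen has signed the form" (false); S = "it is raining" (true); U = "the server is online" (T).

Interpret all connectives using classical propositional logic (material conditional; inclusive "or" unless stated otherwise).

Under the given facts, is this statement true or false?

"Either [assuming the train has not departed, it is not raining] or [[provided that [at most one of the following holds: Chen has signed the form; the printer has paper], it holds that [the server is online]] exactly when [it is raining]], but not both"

Values: P=T, S=T, R=F, Q=F, U=T.
Parsed as (¬P → ¬S) ⊕ (((R ↑ Q) → U) ↔ S)

¬P = ¬T = F
¬S = ¬T = F
¬P → ¬S = F → F = T
R ↑ Q = F ↑ F = T
(R ↑ Q) → U = T → T = T
((R ↑ Q) → U) ↔ S = T ↔ T = T
(¬P → ¬S) ⊕ (((R ↑ Q) → U) ↔ S) = T ⊕ T = F

False.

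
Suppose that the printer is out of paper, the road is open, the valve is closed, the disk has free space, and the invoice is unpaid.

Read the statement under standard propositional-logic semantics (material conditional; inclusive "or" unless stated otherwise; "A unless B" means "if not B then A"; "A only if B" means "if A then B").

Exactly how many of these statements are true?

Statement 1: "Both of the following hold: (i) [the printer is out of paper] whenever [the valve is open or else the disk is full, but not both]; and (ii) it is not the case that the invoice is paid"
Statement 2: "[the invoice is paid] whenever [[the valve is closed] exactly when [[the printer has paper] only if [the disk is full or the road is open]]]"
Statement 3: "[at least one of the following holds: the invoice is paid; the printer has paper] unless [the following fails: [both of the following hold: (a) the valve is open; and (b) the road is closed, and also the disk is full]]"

2

Let R = "the valve is open" (F), G = "the disk is full" (F), H = "the printer has paper" (F), S = "the invoice is paid" (F), U = "the road is closed" (F).

Statement 1: This is ((R xor G) -> ~H) & ~S.

R xor G = F xor F = F
~H = ~F = T
(R xor G) -> ~H = F -> T = T
~S = ~F = T
((R xor G) -> ~H) & ~S = T & T = T
Hence Statement 1 is true.

Statement 2: Parsed as (~R <-> (H -> (G | ~U))) -> S

~R = ~F = T
~U = ~F = T
G | ~U = F | T = T
H -> (G | ~U) = F -> T = T
~R <-> (H -> (G | ~U)) = T <-> T = T
(~R <-> (H -> (G | ~U))) -> S = T -> F = F
So Statement 2 is false.

Statement 3: Formalization: (S | H) | ~(R & (U & G))

S | H = F | F = F
U & G = F & F = F
R & (U & G) = F & F = F
~(R & (U & G)) = ~F = T
(S | H) | ~(R & (U & G)) = F | T = T
So Statement 3 is true.

Count: 2.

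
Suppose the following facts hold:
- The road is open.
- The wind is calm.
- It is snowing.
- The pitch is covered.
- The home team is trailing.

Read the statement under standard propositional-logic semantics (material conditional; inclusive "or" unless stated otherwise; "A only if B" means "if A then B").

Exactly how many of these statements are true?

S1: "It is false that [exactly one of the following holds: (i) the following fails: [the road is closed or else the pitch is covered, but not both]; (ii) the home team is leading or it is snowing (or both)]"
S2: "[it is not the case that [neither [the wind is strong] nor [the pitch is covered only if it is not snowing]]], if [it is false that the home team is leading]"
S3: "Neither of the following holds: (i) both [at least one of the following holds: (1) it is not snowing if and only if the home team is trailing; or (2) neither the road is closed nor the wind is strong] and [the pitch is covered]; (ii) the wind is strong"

Let P = "the road is closed" (False), S = "the pitch is covered" (True), U = "the home team is leading" (False), R = "it is snowing" (True), Q = "the wind is strong" (False).

S1: This is not (not (P xor S) xor (U or R)).

P xor S = False xor True = True
not (P xor S) = not True = False
U or R = False or True = True
not (P xor S) xor (U or R) = False xor True = True
not (not (P xor S) xor (U or R)) = not True = False
Thus S1 is false.

S2: Formalization: not U -> not (Q nor (S -> not R))

not U = not False = True
not R = not True = False
S -> not R = True -> False = False
Q nor (S -> not R) = False nor False = True
not (Q nor (S -> not R)) = not True = False
not U -> not (Q nor (S -> not R)) = True -> False = False
Thus S2 is false.

S3: Parsed as (((not R iff not U) or (P nor Q)) and S) nor Q

not R = not True = False
not U = not False = True
not R iff not U = False iff True = False
P nor Q = False nor False = True
(not R iff not U) or (P nor Q) = False or True = True
((not R iff not U) or (P nor Q)) and S = True and True = True
(((not R iff not U) or (P nor Q)) and S) nor Q = True nor False = False
Hence S3 is false.

True statements: 0 (none).

0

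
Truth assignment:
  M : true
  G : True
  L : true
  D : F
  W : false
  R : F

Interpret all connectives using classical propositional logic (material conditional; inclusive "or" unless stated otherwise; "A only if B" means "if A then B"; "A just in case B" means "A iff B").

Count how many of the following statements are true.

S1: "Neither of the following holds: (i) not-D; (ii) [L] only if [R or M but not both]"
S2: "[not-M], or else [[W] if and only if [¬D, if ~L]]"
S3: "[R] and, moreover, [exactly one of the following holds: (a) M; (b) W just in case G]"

0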